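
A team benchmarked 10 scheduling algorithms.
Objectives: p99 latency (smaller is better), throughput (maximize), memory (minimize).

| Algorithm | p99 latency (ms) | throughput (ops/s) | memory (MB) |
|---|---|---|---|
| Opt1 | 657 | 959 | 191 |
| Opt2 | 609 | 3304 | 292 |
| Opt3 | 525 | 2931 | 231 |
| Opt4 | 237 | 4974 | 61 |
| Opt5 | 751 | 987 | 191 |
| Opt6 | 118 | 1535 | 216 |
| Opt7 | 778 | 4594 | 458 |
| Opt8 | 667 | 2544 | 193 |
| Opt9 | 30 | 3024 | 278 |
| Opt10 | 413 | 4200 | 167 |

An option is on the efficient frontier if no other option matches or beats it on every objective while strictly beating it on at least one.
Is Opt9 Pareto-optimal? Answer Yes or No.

Opt1: worse on p99 latency (657 vs 30).
Opt2: worse on p99 latency (609 vs 30).
Opt3: worse on p99 latency (525 vs 30).
Opt4: worse on p99 latency (237 vs 30).
Opt5: worse on p99 latency (751 vs 30).
Opt6: worse on p99 latency (118 vs 30).
Opt7: worse on p99 latency (778 vs 30).
Opt8: worse on p99 latency (667 vs 30).
Opt10: worse on p99 latency (413 vs 30).
No option is at least as good as Opt9 on every objective and strictly better on one.

Yes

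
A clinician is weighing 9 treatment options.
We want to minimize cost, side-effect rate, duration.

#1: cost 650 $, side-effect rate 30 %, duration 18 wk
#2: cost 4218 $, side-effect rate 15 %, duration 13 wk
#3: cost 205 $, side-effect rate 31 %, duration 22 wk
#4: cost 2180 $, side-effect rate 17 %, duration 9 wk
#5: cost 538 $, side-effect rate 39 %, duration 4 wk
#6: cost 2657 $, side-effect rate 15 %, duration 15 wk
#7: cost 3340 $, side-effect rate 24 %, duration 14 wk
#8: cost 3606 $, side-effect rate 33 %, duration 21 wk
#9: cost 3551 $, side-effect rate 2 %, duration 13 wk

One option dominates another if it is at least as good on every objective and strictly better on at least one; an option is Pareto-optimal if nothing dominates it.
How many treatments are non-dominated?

#1: not dominated.
#2: dominated by #9 (cost 3551≤4218, side-effect rate 2≤15, duration 13≤13).
#3: not dominated (best cost).
#4: not dominated.
#5: not dominated (best duration).
#6: not dominated.
#7: dominated by #4 (cost 2180≤3340, side-effect rate 17≤24, duration 9≤14).
#8: dominated by #1 (cost 650≤3606, side-effect rate 30≤33, duration 18≤21).
#9: not dominated (best side-effect rate).
Pareto-optimal: #1, #3, #4, #5, #6, #9 → 6.

6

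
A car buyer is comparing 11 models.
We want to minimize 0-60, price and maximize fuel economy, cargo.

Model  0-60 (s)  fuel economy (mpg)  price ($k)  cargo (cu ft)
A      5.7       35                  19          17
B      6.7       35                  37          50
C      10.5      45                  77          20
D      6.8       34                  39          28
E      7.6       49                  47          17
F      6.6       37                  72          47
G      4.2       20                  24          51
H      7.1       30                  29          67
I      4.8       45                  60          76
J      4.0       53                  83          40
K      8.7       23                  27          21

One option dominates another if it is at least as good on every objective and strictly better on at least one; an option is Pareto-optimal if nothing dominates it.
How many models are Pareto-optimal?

A: not dominated (best price).
B: not dominated.
C: dominated by I (0-60 4.8≤10.5, fuel economy 45≥45, price 60≤77, cargo 76≥20).
D: dominated by B (0-60 6.7≤6.8, fuel economy 35≥34, price 37≤39, cargo 50≥28).
E: not dominated.
F: dominated by I (0-60 4.8≤6.6, fuel economy 45≥37, price 60≤72, cargo 76≥47).
G: not dominated.
H: not dominated.
I: not dominated (best cargo).
J: not dominated (best 0-60).
K: not dominated.
Pareto-optimal: A, B, E, G, H, I, J, K → 8.

8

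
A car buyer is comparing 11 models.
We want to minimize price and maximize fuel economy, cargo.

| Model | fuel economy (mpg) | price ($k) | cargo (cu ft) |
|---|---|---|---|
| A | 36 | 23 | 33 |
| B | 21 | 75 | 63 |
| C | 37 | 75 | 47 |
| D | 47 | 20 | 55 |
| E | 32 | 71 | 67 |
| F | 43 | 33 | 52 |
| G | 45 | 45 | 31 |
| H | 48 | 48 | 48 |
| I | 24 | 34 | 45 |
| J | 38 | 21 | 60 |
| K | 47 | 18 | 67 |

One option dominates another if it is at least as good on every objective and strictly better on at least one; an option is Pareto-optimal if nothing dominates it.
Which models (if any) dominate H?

none

A: worse on fuel economy (36 vs 48).
B: worse on fuel economy (21 vs 48).
C: worse on fuel economy (37 vs 48).
D: worse on fuel economy (47 vs 48).
E: worse on fuel economy (32 vs 48).
F: worse on fuel economy (43 vs 48).
G: worse on fuel economy (45 vs 48).
I: worse on fuel economy (24 vs 48).
J: worse on fuel economy (38 vs 48).
K: worse on fuel economy (47 vs 48).
No option dominates H.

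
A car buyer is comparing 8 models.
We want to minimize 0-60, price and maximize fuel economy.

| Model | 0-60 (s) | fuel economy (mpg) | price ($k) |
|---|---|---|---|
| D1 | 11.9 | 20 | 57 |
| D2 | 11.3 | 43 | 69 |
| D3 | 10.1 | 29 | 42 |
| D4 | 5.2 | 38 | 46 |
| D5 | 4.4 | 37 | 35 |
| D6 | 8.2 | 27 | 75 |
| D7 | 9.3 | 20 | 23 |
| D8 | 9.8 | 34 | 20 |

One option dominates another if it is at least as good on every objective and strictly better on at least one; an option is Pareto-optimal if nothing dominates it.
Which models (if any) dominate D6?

D4: 0-60 5.2≤8.2, fuel economy 38≥27, price 46≤75 — dominates D6.
D5: 0-60 4.4≤8.2, fuel economy 37≥27, price 35≤75 — dominates D6.
Others (D1, D2, D3, D7, D8) are each worse than D6 on at least one objective.

D4, D5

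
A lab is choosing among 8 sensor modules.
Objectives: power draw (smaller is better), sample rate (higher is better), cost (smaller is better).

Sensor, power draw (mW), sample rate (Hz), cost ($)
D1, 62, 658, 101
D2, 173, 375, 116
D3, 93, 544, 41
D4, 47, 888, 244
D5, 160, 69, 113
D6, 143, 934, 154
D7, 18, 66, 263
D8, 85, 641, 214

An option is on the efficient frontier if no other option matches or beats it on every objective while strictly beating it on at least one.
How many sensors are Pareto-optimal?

5

D1: not dominated.
D2: dominated by D1 (power draw 62≤173, sample rate 658≥375, cost 101≤116).
D3: not dominated (best cost).
D4: not dominated.
D5: dominated by D1 (power draw 62≤160, sample rate 658≥69, cost 101≤113).
D6: not dominated (best sample rate).
D7: not dominated (best power draw).
D8: dominated by D1 (power draw 62≤85, sample rate 658≥641, cost 101≤214).
Pareto-optimal: D1, D3, D4, D6, D7 → 5.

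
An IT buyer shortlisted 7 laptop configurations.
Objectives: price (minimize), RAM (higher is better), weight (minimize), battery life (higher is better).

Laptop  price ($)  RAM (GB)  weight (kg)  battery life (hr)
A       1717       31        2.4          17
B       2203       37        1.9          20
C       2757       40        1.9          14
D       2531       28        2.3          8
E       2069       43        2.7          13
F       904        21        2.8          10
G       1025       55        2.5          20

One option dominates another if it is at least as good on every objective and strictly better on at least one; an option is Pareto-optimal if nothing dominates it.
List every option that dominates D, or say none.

B: price 2203≤2531, RAM 37≥28, weight 1.9≤2.3, battery life 20≥8 — dominates D.
Others (A, C, E, F, G) are each worse than D on at least one objective.

B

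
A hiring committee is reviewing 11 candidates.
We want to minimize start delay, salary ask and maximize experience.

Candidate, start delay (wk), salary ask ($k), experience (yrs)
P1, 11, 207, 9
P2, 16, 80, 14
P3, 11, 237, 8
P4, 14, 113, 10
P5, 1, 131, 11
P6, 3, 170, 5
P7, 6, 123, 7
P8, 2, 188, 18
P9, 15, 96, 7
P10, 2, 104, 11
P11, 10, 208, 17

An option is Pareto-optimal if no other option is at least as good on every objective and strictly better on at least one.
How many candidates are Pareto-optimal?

5

P1: dominated by P5 (start delay 1≤11, salary ask 131≤207, experience 11≥9).
P2: not dominated (best salary ask).
P3: dominated by P1 (start delay 11≤11, salary ask 207≤237, experience 9≥8).
P4: dominated by P10 (start delay 2≤14, salary ask 104≤113, experience 11≥10).
P5: not dominated (best start delay).
P6: dominated by P5 (start delay 1≤3, salary ask 131≤170, experience 11≥5).
P7: dominated by P10 (start delay 2≤6, salary ask 104≤123, experience 11≥7).
P8: not dominated (best experience).
P9: not dominated.
P10: not dominated.
P11: dominated by P8 (start delay 2≤10, salary ask 188≤208, experience 18≥17).
Pareto-optimal: P2, P5, P8, P9, P10 → 5.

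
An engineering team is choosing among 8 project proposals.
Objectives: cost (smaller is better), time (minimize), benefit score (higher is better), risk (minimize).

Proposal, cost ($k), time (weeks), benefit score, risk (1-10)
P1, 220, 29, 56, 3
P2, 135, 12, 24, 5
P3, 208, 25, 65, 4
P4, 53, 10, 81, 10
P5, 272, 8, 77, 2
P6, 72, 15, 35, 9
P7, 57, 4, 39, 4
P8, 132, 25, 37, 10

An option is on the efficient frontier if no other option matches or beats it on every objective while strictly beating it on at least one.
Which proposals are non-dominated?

P1: not dominated.
P2: dominated by P7 (cost 57≤135, time 4≤12, benefit score 39≥24, risk 4≤5).
P3: not dominated.
P4: not dominated (best cost).
P5: not dominated (best risk).
P6: dominated by P7 (cost 57≤72, time 4≤15, benefit score 39≥35, risk 4≤9).
P7: not dominated (best time).
P8: dominated by P4 (cost 53≤132, time 10≤25, benefit score 81≥37, risk 10≤10).

P1, P3, P4, P5, P7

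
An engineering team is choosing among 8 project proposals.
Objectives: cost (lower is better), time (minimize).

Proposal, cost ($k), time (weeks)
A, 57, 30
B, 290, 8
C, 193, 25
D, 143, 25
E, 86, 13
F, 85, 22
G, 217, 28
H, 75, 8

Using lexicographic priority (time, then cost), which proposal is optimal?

H

First minimize time: best is 8, kept {B, H}.
Then minimize cost: best is 75, kept {H}.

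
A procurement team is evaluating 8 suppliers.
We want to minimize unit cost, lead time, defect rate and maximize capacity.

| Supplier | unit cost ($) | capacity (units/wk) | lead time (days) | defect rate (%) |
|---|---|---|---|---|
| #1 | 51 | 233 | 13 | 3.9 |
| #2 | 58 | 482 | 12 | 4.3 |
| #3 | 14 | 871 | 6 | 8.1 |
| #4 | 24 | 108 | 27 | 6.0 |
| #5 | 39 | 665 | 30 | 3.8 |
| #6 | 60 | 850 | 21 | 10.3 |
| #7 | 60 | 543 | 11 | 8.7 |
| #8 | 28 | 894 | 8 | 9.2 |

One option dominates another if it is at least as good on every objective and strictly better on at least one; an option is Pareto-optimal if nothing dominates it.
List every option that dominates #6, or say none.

#3: unit cost 14≤60, capacity 871≥850, lead time 6≤21, defect rate 8.1≤10.3 — dominates #6.
#8: unit cost 28≤60, capacity 894≥850, lead time 8≤21, defect rate 9.2≤10.3 — dominates #6.
Others (#1, #2, #4, #5, #7) are each worse than #6 on at least one objective.

#3, #8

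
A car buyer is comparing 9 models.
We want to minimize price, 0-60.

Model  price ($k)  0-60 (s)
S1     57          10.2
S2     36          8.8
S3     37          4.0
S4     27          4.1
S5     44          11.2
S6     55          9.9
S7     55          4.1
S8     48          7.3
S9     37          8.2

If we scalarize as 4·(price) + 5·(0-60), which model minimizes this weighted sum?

S4

S1: 4·57 + 5·10.2 = 279.0
S2: 4·36 + 5·8.8 = 188.0
S3: 4·37 + 5·4.0 = 168.0
S4: 4·27 + 5·4.1 = 128.5
S5: 4·44 + 5·11.2 = 232.0
S6: 4·55 + 5·9.9 = 269.5
S7: 4·55 + 5·4.1 = 240.5
S8: 4·48 + 5·7.3 = 228.5
S9: 4·37 + 5·8.2 = 189.0
Lowest: S4 at 128.5.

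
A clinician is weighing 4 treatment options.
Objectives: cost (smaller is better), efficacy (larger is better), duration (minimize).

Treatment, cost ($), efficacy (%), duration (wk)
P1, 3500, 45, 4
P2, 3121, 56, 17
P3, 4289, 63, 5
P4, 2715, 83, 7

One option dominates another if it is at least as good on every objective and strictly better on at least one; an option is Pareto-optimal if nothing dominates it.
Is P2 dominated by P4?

P4 vs P2: cost 2715≤3121, efficacy 83≥56, duration 7≤17 — P4 is at least as good on every objective with at least one strict improvement.

Yes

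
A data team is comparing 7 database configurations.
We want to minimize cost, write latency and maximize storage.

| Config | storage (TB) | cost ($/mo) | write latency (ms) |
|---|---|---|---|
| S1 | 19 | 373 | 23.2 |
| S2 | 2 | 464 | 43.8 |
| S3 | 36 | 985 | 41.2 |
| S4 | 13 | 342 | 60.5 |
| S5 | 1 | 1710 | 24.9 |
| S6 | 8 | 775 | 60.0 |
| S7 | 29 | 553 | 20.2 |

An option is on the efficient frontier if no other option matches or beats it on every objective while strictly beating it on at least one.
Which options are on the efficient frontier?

S1: not dominated.
S2: dominated by S1 (storage 19≥2, cost 373≤464, write latency 23.2≤43.8).
S3: not dominated (best storage).
S4: not dominated (best cost).
S5: dominated by S1 (storage 19≥1, cost 373≤1710, write latency 23.2≤24.9).
S6: dominated by S1 (storage 19≥8, cost 373≤775, write latency 23.2≤60.0).
S7: not dominated (best write latency).

S1, S3, S4, S7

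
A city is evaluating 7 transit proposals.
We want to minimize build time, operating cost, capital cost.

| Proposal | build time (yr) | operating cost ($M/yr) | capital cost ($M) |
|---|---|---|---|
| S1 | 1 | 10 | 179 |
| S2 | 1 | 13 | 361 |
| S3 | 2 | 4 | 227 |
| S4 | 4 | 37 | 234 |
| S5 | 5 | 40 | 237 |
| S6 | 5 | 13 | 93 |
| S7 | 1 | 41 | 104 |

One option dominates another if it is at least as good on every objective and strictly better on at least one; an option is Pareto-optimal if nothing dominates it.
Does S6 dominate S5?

S6 vs S5: build time 5≤5, operating cost 13≤40, capital cost 93≤237 — S6 is at least as good on every objective with at least one strict improvement.

Yes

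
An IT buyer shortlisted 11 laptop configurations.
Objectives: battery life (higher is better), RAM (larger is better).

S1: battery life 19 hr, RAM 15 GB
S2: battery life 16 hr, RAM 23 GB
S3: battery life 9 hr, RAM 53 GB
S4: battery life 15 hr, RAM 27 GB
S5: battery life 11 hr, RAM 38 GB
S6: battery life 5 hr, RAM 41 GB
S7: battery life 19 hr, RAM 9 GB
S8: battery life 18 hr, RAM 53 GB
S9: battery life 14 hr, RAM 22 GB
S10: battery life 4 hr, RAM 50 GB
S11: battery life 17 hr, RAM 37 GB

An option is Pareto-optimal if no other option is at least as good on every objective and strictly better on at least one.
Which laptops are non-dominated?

S1, S8

S1: not dominated.
S2: dominated by S8 (battery life 18≥16, RAM 53≥23).
S3: dominated by S8 (battery life 18≥9, RAM 53≥53).
S4: dominated by S8 (battery life 18≥15, RAM 53≥27).
S5: dominated by S8 (battery life 18≥11, RAM 53≥38).
S6: dominated by S3 (battery life 9≥5, RAM 53≥41).
S7: dominated by S1 (battery life 19≥19, RAM 15≥9).
S8: not dominated.
S9: dominated by S2 (battery life 16≥14, RAM 23≥22).
S10: dominated by S3 (battery life 9≥4, RAM 53≥50).
S11: dominated by S8 (battery life 18≥17, RAM 53≥37).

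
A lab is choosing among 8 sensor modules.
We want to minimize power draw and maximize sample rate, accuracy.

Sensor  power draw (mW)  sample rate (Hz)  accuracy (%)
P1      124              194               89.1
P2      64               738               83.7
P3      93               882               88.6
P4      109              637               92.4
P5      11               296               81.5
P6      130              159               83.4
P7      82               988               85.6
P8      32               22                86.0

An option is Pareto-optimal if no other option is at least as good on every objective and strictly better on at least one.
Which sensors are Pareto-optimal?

P1: dominated by P4 (power draw 109≤124, sample rate 637≥194, accuracy 92.4≥89.1).
P2: not dominated.
P3: not dominated.
P4: not dominated (best accuracy).
P5: not dominated (best power draw).
P6: dominated by P1 (power draw 124≤130, sample rate 194≥159, accuracy 89.1≥83.4).
P7: not dominated (best sample rate).
P8: not dominated.

P2, P3, P4, P5, P7, P8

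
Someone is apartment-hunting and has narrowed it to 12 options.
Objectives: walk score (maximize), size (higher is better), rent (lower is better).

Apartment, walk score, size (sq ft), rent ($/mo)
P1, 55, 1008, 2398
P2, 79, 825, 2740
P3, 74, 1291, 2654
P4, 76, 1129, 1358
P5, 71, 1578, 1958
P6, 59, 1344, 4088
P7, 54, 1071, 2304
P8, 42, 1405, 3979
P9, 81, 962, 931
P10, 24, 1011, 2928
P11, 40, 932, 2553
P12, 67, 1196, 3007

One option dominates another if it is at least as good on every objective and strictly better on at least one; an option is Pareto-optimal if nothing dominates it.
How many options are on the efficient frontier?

4

P1: dominated by P4 (walk score 76≥55, size 1129≥1008, rent 1358≤2398).
P2: dominated by P9 (walk score 81≥79, size 962≥825, rent 931≤2740).
P3: not dominated.
P4: not dominated.
P5: not dominated (best size).
P6: dominated by P5 (walk score 71≥59, size 1578≥1344, rent 1958≤4088).
P7: dominated by P4 (walk score 76≥54, size 1129≥1071, rent 1358≤2304).
P8: dominated by P5 (walk score 71≥42, size 1578≥1405, rent 1958≤3979).
P9: not dominated (best walk score).
P10: dominated by P3 (walk score 74≥24, size 1291≥1011, rent 2654≤2928).
P11: dominated by P1 (walk score 55≥40, size 1008≥932, rent 2398≤2553).
P12: dominated by P3 (walk score 74≥67, size 1291≥1196, rent 2654≤3007).
Pareto-optimal: P3, P4, P5, P9 → 4.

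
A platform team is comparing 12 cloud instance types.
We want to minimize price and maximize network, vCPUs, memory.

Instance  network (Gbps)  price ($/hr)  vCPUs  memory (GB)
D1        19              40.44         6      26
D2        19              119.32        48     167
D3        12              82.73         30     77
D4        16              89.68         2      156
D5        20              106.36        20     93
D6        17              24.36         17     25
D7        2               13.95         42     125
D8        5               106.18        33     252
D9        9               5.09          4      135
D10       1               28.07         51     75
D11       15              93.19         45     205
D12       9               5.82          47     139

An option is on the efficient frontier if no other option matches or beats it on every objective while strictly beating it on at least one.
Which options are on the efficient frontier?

D1, D2, D3, D4, D5, D6, D8, D9, D10, D11, D12

D1: not dominated.
D2: not dominated.
D3: not dominated.
D4: not dominated.
D5: not dominated (best network).
D6: not dominated.
D7: dominated by D12 (network 9≥2, price 5.82≤13.95, vCPUs 47≥42, memory 139≥125).
D8: not dominated (best memory).
D9: not dominated (best price).
D10: not dominated (best vCPUs).
D11: not dominated.
D12: not dominated.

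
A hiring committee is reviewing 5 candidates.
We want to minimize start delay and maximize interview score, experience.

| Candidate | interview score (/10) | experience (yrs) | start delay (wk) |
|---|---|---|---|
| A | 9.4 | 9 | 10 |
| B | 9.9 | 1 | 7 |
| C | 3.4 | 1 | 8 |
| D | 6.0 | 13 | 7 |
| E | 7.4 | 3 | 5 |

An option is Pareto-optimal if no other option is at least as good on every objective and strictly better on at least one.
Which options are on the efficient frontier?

A: not dominated.
B: not dominated (best interview score).
C: dominated by B (interview score 9.9≥3.4, experience 1≥1, start delay 7≤8).
D: not dominated (best experience).
E: not dominated (best start delay).

A, B, D, E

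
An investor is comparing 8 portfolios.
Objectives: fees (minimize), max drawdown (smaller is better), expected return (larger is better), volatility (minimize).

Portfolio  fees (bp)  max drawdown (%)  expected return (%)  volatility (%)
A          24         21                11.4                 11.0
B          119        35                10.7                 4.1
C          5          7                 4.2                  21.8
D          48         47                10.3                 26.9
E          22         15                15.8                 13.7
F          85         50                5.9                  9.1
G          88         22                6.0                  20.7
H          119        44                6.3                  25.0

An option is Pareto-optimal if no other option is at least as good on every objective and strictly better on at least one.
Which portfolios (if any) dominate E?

A: worse on fees (24 vs 22).
B: worse on fees (119 vs 22).
C: worse on expected return (4.2 vs 15.8).
D: worse on fees (48 vs 22).
F: worse on fees (85 vs 22).
G: worse on fees (88 vs 22).
H: worse on fees (119 vs 22).
No option dominates E.

none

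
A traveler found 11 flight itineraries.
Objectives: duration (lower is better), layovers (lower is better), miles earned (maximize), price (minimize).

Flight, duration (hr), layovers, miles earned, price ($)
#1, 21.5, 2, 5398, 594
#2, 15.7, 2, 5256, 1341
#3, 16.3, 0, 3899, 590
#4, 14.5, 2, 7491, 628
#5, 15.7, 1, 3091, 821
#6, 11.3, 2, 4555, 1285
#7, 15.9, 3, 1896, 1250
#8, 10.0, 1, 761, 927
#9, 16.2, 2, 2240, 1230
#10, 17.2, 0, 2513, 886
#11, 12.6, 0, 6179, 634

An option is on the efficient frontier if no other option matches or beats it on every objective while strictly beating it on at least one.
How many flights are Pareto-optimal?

6

#1: not dominated.
#2: dominated by #4 (duration 14.5≤15.7, layovers 2≤2, miles earned 7491≥5256, price 628≤1341).
#3: not dominated (best price).
#4: not dominated (best miles earned).
#5: dominated by #11 (duration 12.6≤15.7, layovers 0≤1, miles earned 6179≥3091, price 634≤821).
#6: not dominated.
#7: dominated by #4 (duration 14.5≤15.9, layovers 2≤3, miles earned 7491≥1896, price 628≤1250).
#8: not dominated (best duration).
#9: dominated by #4 (duration 14.5≤16.2, layovers 2≤2, miles earned 7491≥2240, price 628≤1230).
#10: dominated by #3 (duration 16.3≤17.2, layovers 0≤0, miles earned 3899≥2513, price 590≤886).
#11: not dominated.
Pareto-optimal: #1, #3, #4, #6, #8, #11 → 6.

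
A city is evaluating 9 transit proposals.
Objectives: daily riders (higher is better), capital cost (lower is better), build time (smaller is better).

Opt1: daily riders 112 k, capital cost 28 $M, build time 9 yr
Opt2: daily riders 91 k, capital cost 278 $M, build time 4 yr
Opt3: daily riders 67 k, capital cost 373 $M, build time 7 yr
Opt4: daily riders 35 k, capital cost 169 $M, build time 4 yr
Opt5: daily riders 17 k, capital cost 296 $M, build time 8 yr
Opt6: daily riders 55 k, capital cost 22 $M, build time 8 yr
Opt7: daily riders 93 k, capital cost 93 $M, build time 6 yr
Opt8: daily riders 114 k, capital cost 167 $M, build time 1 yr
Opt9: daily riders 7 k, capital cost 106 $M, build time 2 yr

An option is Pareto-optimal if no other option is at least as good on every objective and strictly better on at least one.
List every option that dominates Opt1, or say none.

none

Opt2: worse on daily riders (91 vs 112).
Opt3: worse on daily riders (67 vs 112).
Opt4: worse on daily riders (35 vs 112).
Opt5: worse on daily riders (17 vs 112).
Opt6: worse on daily riders (55 vs 112).
Opt7: worse on daily riders (93 vs 112).
Opt8: worse on capital cost (167 vs 28).
Opt9: worse on daily riders (7 vs 112).
No option dominates Opt1.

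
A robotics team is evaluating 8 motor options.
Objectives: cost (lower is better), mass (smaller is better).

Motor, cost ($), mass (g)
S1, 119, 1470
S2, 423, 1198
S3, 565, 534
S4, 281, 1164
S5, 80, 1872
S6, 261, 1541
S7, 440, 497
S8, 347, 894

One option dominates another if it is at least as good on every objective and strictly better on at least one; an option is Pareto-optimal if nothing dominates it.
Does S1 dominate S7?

S1 vs S7: S1 is worse on mass (1470 vs 497), so it does not dominate S7.

No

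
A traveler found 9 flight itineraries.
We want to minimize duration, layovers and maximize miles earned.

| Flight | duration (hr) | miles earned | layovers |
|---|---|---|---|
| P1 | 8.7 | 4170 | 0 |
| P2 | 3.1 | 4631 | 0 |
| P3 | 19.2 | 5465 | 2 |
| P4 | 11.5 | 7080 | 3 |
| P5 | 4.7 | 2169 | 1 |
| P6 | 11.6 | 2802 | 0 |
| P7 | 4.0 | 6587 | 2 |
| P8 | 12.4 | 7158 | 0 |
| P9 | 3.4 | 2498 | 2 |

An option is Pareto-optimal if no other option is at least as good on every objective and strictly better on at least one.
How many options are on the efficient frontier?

4

P1: dominated by P2 (duration 3.1≤8.7, miles earned 4631≥4170, layovers 0≤0).
P2: not dominated (best duration).
P3: dominated by P7 (duration 4.0≤19.2, miles earned 6587≥5465, layovers 2≤2).
P4: not dominated.
P5: dominated by P2 (duration 3.1≤4.7, miles earned 4631≥2169, layovers 0≤1).
P6: dominated by P1 (duration 8.7≤11.6, miles earned 4170≥2802, layovers 0≤0).
P7: not dominated.
P8: not dominated (best miles earned).
P9: dominated by P2 (duration 3.1≤3.4, miles earned 4631≥2498, layovers 0≤2).
Pareto-optimal: P2, P4, P7, P8 → 4.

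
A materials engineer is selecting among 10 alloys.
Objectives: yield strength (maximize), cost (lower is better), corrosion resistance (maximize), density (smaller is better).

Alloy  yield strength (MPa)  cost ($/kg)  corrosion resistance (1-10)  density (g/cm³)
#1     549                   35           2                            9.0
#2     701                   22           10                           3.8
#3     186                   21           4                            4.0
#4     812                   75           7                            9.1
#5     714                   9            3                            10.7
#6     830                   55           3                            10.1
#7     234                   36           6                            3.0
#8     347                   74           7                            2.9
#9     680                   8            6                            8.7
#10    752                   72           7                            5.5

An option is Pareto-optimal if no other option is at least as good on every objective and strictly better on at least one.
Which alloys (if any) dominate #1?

#2, #9

#2: yield strength 701≥549, cost 22≤35, corrosion resistance 10≥2, density 3.8≤9.0 — dominates #1.
#9: yield strength 680≥549, cost 8≤35, corrosion resistance 6≥2, density 8.7≤9.0 — dominates #1.
Others (#3, #4, #5, #6, #7, #8, #10) are each worse than #1 on at least one objective.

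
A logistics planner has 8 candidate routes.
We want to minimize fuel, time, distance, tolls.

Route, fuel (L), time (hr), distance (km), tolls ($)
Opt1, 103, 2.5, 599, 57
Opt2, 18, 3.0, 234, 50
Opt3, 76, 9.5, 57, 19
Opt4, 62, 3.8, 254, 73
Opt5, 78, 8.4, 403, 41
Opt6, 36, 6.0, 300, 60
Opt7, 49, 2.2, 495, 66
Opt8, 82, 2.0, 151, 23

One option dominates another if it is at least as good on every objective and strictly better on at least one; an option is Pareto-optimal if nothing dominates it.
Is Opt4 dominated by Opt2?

Yes

Opt2 vs Opt4: fuel 18≤62, time 3.0≤3.8, distance 234≤254, tolls 50≤73 — Opt2 is at least as good on every objective with at least one strict improvement.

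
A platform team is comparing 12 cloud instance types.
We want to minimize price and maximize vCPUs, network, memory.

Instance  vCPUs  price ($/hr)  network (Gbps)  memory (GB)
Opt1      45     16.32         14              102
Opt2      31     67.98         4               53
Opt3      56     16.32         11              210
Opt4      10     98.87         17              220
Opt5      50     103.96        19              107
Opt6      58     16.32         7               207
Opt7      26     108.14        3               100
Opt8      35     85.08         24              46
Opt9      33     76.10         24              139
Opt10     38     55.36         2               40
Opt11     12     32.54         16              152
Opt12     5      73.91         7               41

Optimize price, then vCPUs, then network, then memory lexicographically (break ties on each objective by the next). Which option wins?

Opt6

First minimize price: best is 16.32, kept {Opt1, Opt3, Opt6}.
Then maximize vCPUs: best is 58, kept {Opt6}.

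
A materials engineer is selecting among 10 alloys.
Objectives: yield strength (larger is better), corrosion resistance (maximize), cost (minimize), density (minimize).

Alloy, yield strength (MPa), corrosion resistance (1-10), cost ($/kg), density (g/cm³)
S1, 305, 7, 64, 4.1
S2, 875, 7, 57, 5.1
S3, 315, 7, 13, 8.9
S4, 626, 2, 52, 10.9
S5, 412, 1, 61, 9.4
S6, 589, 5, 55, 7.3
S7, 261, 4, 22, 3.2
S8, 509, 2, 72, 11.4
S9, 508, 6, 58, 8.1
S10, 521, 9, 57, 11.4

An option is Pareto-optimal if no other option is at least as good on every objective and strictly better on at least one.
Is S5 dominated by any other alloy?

S2 vs S5: yield strength 875≥412, corrosion resistance 7≥1, cost 57≤61, density 5.1≤9.4 — S2 is at least as good on every objective and strictly better on at least one, so S2 dominates S5.

Yes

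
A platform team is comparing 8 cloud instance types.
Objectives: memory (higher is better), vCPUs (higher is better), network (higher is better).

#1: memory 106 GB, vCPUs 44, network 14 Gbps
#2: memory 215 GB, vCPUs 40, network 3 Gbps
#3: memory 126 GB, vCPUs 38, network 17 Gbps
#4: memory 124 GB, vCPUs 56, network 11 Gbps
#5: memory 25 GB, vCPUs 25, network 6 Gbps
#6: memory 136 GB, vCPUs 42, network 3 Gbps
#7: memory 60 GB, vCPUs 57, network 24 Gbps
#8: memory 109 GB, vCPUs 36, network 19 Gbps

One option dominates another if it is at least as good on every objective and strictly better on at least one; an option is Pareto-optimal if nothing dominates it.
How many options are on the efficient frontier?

#1: not dominated.
#2: not dominated (best memory).
#3: not dominated.
#4: not dominated.
#5: dominated by #1 (memory 106≥25, vCPUs 44≥25, network 14≥6).
#6: not dominated.
#7: not dominated (best vCPUs).
#8: not dominated.
Pareto-optimal: #1, #2, #3, #4, #6, #7, #8 → 7.

7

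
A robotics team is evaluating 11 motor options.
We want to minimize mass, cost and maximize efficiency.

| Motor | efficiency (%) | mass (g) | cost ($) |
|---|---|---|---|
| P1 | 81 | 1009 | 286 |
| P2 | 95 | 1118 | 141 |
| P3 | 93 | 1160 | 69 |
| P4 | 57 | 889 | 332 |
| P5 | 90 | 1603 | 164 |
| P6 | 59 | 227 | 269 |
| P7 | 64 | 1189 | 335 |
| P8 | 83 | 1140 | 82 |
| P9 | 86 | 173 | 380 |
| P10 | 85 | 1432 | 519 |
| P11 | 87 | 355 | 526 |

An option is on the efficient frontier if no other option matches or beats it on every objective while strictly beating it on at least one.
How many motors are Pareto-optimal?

P1: not dominated.
P2: not dominated (best efficiency).
P3: not dominated (best cost).
P4: dominated by P6 (efficiency 59≥57, mass 227≤889, cost 269≤332).
P5: dominated by P2 (efficiency 95≥90, mass 1118≤1603, cost 141≤164).
P6: not dominated.
P7: dominated by P1 (efficiency 81≥64, mass 1009≤1189, cost 286≤335).
P8: not dominated.
P9: not dominated (best mass).
P10: dominated by P2 (efficiency 95≥85, mass 1118≤1432, cost 141≤519).
P11: not dominated.
Pareto-optimal: P1, P2, P3, P6, P8, P9, P11 → 7.

7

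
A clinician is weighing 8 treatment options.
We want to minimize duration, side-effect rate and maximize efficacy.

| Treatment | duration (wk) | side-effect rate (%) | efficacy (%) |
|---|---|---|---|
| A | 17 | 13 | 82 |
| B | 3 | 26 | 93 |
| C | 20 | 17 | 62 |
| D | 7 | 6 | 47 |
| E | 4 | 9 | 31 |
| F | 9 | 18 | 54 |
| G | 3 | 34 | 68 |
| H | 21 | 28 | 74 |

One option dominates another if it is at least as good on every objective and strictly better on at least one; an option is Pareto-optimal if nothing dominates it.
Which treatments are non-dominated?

A: not dominated.
B: not dominated (best efficacy).
C: dominated by A (duration 17≤20, side-effect rate 13≤17, efficacy 82≥62).
D: not dominated (best side-effect rate).
E: not dominated.
F: not dominated.
G: dominated by B (duration 3≤3, side-effect rate 26≤34, efficacy 93≥68).
H: dominated by A (duration 17≤21, side-effect rate 13≤28, efficacy 82≥74).

A, B, D, E, F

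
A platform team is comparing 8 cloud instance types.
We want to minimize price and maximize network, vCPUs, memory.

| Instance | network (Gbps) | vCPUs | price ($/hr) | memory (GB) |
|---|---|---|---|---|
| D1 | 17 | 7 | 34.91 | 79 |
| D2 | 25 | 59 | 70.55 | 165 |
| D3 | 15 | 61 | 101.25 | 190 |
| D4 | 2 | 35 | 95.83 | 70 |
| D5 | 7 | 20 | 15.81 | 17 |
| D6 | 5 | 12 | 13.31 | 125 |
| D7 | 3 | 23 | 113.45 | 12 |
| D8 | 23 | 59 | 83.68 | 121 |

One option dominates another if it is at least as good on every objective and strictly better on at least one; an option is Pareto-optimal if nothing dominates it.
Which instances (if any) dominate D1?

none

D2: worse on price (70.55 vs 34.91).
D3: worse on network (15 vs 17).
D4: worse on network (2 vs 17).
D5: worse on network (7 vs 17).
D6: worse on network (5 vs 17).
D7: worse on network (3 vs 17).
D8: worse on price (83.68 vs 34.91).
No option dominates D1.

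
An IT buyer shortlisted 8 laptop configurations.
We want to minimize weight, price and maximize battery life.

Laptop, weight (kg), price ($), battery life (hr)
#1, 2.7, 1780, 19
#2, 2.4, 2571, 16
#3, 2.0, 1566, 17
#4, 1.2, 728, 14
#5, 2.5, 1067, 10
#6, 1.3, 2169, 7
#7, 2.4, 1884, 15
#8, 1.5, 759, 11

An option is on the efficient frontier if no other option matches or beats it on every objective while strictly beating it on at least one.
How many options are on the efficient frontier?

#1: not dominated (best battery life).
#2: dominated by #3 (weight 2.0≤2.4, price 1566≤2571, battery life 17≥16).
#3: not dominated.
#4: not dominated (best weight).
#5: dominated by #4 (weight 1.2≤2.5, price 728≤1067, battery life 14≥10).
#6: dominated by #4 (weight 1.2≤1.3, price 728≤2169, battery life 14≥7).
#7: dominated by #3 (weight 2.0≤2.4, price 1566≤1884, battery life 17≥15).
#8: dominated by #4 (weight 1.2≤1.5, price 728≤759, battery life 14≥11).
Pareto-optimal: #1, #3, #4 → 3.

3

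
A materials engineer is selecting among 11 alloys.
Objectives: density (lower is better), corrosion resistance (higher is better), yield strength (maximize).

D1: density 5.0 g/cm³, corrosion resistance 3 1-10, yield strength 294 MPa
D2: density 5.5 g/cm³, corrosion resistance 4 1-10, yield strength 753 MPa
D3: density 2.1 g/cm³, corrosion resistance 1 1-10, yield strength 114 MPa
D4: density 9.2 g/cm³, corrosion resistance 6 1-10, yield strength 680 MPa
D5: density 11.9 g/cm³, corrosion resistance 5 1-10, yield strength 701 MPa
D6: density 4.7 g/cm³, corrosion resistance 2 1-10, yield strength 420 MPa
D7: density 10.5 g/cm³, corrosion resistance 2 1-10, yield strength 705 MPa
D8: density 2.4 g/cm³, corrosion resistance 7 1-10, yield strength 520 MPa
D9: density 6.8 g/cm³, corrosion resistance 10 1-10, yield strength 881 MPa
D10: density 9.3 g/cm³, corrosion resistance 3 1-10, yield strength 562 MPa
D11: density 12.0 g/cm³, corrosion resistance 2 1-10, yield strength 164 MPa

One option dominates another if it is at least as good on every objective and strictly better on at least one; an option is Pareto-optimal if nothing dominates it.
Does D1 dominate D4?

D1 vs D4: D1 is worse on corrosion resistance (3 vs 6), so it does not dominate D4.

No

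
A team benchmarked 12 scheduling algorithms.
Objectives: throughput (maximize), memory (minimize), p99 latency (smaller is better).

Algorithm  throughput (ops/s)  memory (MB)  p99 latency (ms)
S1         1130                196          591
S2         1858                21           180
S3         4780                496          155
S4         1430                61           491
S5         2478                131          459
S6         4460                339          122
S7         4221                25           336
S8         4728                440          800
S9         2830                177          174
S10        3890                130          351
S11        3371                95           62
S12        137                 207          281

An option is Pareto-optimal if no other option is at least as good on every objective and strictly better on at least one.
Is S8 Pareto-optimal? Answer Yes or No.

Yes

S1: worse on throughput (1130 vs 4728).
S2: worse on throughput (1858 vs 4728).
S3: worse on memory (496 vs 440).
S4: worse on throughput (1430 vs 4728).
S5: worse on throughput (2478 vs 4728).
S6: worse on throughput (4460 vs 4728).
S7: worse on throughput (4221 vs 4728).
S9: worse on throughput (2830 vs 4728).
S10: worse on throughput (3890 vs 4728).
S11: worse on throughput (3371 vs 4728).
S12: worse on throughput (137 vs 4728).
No option is at least as good as S8 on every objective and strictly better on one.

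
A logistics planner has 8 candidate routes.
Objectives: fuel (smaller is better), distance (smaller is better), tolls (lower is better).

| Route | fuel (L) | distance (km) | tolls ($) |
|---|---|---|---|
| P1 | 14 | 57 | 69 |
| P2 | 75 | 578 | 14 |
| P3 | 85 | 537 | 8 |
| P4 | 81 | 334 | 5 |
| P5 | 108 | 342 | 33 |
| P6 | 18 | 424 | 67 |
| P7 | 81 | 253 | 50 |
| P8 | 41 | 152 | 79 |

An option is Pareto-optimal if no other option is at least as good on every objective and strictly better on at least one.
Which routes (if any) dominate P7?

none

P1: worse on tolls (69 vs 50).
P2: worse on distance (578 vs 253).
P3: worse on fuel (85 vs 81).
P4: worse on distance (334 vs 253).
P5: worse on fuel (108 vs 81).
P6: worse on distance (424 vs 253).
P8: worse on tolls (79 vs 50).
No option dominates P7.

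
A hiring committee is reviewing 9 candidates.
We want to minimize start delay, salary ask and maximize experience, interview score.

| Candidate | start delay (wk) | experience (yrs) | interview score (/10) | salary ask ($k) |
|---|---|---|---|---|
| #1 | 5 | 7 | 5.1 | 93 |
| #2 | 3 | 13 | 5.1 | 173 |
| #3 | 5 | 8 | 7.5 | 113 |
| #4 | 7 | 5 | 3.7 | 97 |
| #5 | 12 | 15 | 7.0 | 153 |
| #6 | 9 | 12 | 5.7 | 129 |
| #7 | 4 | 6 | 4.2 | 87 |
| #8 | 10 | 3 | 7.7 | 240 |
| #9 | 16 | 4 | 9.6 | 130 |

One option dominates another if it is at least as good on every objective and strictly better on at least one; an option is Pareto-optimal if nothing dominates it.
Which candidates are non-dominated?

#1, #2, #3, #5, #6, #7, #8, #9

#1: not dominated.
#2: not dominated (best start delay).
#3: not dominated.
#4: dominated by #1 (start delay 5≤7, experience 7≥5, interview score 5.1≥3.7, salary ask 93≤97).
#5: not dominated (best experience).
#6: not dominated.
#7: not dominated (best salary ask).
#8: not dominated.
#9: not dominated (best interview score).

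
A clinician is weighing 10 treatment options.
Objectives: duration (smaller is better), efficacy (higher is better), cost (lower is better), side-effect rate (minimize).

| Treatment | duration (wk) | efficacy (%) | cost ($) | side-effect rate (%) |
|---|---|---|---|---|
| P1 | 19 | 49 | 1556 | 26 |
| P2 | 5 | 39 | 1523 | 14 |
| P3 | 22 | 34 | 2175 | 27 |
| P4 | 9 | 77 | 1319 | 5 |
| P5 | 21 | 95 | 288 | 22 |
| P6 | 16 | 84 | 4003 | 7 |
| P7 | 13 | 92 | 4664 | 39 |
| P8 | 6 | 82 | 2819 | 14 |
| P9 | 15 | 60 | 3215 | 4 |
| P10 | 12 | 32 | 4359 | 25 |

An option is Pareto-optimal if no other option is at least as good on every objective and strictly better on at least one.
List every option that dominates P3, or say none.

P1: duration 19≤22, efficacy 49≥34, cost 1556≤2175, side-effect rate 26≤27 — dominates P3.
P2: duration 5≤22, efficacy 39≥34, cost 1523≤2175, side-effect rate 14≤27 — dominates P3.
P4: duration 9≤22, efficacy 77≥34, cost 1319≤2175, side-effect rate 5≤27 — dominates P3.
P5: duration 21≤22, efficacy 95≥34, cost 288≤2175, side-effect rate 22≤27 — dominates P3.
Others (P6, P7, P8, P9, P10) are each worse than P3 on at least one objective.

P1, P2, P4, P5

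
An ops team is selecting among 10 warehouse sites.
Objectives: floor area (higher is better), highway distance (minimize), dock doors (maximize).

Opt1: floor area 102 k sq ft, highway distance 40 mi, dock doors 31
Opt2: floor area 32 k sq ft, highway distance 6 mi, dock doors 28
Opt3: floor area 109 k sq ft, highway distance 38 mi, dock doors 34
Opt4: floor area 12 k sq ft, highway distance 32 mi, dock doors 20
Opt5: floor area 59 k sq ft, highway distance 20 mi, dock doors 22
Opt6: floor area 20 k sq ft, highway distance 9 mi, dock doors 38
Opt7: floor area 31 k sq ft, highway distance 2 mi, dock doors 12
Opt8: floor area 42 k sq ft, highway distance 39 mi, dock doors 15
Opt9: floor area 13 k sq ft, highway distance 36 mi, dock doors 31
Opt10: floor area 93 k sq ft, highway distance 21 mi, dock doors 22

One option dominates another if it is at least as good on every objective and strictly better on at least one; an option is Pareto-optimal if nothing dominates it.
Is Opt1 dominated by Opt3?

Yes

Opt3 vs Opt1: floor area 109≥102, highway distance 38≤40, dock doors 34≥31 — Opt3 is at least as good on every objective with at least one strict improvement.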